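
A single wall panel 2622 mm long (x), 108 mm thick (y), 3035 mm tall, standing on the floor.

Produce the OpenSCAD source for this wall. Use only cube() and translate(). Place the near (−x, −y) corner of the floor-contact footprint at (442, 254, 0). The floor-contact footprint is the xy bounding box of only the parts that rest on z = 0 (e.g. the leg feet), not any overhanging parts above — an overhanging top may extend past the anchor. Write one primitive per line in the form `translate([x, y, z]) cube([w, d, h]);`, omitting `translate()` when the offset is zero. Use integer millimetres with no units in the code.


translate([442, 254, 0]) cube([2622, 108, 3035]);


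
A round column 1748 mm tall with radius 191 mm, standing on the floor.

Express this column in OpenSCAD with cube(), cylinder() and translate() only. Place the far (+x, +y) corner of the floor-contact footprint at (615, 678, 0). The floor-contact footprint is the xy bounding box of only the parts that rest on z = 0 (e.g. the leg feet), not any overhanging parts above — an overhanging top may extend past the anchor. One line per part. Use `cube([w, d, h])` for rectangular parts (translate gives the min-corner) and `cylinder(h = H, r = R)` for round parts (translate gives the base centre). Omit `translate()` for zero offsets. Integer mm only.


translate([424, 487, 0]) cylinder(h = 1748, r = 191);


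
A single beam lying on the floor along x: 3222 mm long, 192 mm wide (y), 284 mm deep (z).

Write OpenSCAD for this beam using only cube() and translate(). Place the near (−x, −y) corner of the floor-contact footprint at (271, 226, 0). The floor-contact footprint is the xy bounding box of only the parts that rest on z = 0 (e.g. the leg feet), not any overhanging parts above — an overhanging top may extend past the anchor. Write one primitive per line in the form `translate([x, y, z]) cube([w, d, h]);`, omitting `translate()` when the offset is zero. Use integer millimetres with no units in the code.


translate([271, 226, 0]) cube([3222, 192, 284]);


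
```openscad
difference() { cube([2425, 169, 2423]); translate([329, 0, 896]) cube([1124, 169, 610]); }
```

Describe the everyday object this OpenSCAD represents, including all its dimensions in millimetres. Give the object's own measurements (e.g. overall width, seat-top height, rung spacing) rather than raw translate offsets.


A wall 2425 mm long (x), 169 mm thick (y), 2423 mm tall, with a rectangular window opening cut through it. The opening is 1124 mm wide and 610 mm tall; its sill is at z = 896 mm and its near (−x) edge is 329 mm from the wall's −x end. The opening passes through the full wall thickness.


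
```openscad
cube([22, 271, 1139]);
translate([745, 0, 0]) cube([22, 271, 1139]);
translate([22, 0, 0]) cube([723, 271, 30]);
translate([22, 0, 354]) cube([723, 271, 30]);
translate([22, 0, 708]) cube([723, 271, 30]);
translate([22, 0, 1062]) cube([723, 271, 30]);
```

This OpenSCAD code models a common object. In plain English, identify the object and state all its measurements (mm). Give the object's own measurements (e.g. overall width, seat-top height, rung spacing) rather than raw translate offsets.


An open bookshelf. Two side panels, each 22 mm thick, 271 mm deep and 1139 mm tall, stand 767 mm apart (outside-to-outside). Between them sit 4 shelves, each 30 mm thick and 271 mm deep, spanning the full gap between the sides. The bottom shelf rests on the floor (its underside at z = 0) and the clear gap between one shelf's top and the next shelf's underside is 324 mm.


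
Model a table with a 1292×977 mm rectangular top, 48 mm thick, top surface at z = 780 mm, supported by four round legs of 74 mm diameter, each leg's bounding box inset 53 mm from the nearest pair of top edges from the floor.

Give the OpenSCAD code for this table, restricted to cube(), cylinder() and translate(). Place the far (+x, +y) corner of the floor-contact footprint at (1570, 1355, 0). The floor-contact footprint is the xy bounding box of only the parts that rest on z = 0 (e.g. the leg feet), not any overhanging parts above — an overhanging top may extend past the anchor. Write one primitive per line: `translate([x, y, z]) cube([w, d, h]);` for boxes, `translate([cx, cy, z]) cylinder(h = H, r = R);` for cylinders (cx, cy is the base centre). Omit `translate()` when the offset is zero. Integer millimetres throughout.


// leg_h = 780 - 48 = 732
translate([331, 431, 732]) cube([1292, 977, 48]);
translate([421, 521, 0]) cylinder(h = 732, r = 37);
translate([1533, 521, 0]) cylinder(h = 732, r = 37);
translate([421, 1318, 0]) cylinder(h = 732, r = 37);
translate([1533, 1318, 0]) cylinder(h = 732, r = 37);


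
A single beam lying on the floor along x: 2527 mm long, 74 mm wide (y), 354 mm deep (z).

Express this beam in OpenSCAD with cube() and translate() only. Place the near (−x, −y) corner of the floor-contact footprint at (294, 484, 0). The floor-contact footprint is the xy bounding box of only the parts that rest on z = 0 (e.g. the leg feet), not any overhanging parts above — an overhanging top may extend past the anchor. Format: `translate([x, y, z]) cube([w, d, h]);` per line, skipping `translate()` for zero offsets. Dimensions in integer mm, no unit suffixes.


translate([294, 484, 0]) cube([2527, 74, 354]);


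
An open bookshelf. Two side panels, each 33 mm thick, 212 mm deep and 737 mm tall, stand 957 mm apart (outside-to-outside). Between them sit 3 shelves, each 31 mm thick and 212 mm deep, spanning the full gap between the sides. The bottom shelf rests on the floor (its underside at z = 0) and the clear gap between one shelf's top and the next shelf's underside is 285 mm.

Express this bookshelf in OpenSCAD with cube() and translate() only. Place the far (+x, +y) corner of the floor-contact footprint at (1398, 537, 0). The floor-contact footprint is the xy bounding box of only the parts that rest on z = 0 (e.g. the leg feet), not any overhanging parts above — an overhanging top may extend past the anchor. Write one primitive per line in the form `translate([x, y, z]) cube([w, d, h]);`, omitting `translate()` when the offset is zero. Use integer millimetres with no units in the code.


translate([441, 325, 0]) cube([33, 212, 737]);
translate([1365, 325, 0]) cube([33, 212, 737]);
translate([474, 325, 0]) cube([891, 212, 31]);
translate([474, 325, 316]) cube([891, 212, 31]);
translate([474, 325, 632]) cube([891, 212, 31]);


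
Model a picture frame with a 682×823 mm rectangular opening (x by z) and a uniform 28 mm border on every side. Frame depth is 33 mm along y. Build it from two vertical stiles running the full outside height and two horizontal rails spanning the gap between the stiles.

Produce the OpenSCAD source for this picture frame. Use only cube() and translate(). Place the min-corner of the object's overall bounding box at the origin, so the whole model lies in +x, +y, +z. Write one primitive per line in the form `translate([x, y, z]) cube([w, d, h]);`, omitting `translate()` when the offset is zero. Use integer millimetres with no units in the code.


cube([28, 33, 879]);
translate([710, 0, 0]) cube([28, 33, 879]);
translate([28, 0, 0]) cube([682, 33, 28]);
translate([28, 0, 851]) cube([682, 33, 28]);


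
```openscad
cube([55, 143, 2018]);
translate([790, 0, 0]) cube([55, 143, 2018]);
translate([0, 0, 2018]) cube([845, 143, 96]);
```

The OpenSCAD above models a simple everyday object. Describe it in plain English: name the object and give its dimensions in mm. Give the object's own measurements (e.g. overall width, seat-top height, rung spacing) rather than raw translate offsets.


A door frame. The clear opening is 735 mm wide and 2018 mm high. Two 55 mm wide jambs, 143 mm deep, stand either side of the opening from the floor to the top of the opening. A 96 mm thick head sits across the top of both jambs, spanning the full outside width of the frame.


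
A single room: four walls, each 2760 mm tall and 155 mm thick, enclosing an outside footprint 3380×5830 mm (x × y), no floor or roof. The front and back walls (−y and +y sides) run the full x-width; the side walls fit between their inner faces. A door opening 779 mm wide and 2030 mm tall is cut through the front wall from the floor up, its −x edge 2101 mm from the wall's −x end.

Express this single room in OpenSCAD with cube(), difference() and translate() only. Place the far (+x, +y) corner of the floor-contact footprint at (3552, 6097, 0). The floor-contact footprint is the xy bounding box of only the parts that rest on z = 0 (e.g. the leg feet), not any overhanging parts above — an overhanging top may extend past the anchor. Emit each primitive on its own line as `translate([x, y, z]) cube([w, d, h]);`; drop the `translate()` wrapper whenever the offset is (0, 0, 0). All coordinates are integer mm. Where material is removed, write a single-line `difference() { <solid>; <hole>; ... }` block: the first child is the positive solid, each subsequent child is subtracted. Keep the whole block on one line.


difference() { translate([172, 267, 0]) cube([3380, 155, 2760]); translate([2273, 267, 0]) cube([779, 155, 2030]); }
translate([172, 5942, 0]) cube([3380, 155, 2760]);
translate([172, 422, 0]) cube([155, 5520, 2760]);
translate([3397, 422, 0]) cube([155, 5520, 2760]);


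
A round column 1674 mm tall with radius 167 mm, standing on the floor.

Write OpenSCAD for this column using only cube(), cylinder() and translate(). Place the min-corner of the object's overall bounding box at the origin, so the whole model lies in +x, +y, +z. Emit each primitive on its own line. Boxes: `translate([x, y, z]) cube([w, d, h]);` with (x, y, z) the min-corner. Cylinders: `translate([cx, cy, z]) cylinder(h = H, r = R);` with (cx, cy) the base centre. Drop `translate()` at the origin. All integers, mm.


translate([167, 167, 0]) cylinder(h = 1674, r = 167);


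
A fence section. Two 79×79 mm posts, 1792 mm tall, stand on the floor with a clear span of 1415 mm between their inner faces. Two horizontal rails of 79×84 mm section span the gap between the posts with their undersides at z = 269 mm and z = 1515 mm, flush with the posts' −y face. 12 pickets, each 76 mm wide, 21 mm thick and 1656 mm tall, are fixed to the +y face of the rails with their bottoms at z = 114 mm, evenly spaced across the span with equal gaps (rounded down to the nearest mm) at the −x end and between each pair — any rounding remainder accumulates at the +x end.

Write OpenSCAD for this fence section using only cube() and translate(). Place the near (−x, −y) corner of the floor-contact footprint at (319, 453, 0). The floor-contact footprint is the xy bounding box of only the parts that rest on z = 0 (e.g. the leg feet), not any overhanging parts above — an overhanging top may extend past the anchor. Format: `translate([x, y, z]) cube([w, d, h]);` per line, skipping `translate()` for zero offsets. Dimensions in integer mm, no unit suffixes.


translate([319, 453, 0]) cube([79, 79, 1792]);
translate([1813, 453, 0]) cube([79, 79, 1792]);
translate([398, 453, 269]) cube([1415, 79, 84]);
translate([398, 453, 1515]) cube([1415, 79, 84]);
translate([436, 532, 114]) cube([76, 21, 1656]);
translate([550, 532, 114]) cube([76, 21, 1656]);
translate([664, 532, 114]) cube([76, 21, 1656]);
translate([778, 532, 114]) cube([76, 21, 1656]);
translate([892, 532, 114]) cube([76, 21, 1656]);
translate([1006, 532, 114]) cube([76, 21, 1656]);
translate([1120, 532, 114]) cube([76, 21, 1656]);
translate([1234, 532, 114]) cube([76, 21, 1656]);
translate([1348, 532, 114]) cube([76, 21, 1656]);
translate([1462, 532, 114]) cube([76, 21, 1656]);
translate([1576, 532, 114]) cube([76, 21, 1656]);
translate([1690, 532, 114]) cube([76, 21, 1656]);


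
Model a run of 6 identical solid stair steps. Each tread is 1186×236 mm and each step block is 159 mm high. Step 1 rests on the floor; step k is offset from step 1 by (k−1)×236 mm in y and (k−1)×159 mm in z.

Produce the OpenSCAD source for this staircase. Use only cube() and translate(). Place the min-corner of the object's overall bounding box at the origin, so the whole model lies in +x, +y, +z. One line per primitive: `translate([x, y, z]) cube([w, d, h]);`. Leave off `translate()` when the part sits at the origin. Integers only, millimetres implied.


cube([1186, 236, 159]);
translate([0, 236, 159]) cube([1186, 236, 159]);
translate([0, 472, 318]) cube([1186, 236, 159]);
translate([0, 708, 477]) cube([1186, 236, 159]);
translate([0, 944, 636]) cube([1186, 236, 159]);
translate([0, 1180, 795]) cube([1186, 236, 159]);


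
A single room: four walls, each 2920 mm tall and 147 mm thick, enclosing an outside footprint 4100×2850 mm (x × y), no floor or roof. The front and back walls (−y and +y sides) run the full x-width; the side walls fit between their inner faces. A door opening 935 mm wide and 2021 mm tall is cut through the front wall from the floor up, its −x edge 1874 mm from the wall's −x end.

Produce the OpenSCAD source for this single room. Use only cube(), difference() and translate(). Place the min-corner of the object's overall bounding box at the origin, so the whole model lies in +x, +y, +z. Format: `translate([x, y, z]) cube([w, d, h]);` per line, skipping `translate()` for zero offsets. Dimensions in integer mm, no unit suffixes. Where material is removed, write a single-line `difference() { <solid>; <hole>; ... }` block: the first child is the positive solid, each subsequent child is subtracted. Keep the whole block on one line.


difference() { cube([4100, 147, 2920]); translate([1874, 0, 0]) cube([935, 147, 2021]); }
translate([0, 2703, 0]) cube([4100, 147, 2920]);
translate([0, 147, 0]) cube([147, 2556, 2920]);
translate([3953, 147, 0]) cube([147, 2556, 2920]);


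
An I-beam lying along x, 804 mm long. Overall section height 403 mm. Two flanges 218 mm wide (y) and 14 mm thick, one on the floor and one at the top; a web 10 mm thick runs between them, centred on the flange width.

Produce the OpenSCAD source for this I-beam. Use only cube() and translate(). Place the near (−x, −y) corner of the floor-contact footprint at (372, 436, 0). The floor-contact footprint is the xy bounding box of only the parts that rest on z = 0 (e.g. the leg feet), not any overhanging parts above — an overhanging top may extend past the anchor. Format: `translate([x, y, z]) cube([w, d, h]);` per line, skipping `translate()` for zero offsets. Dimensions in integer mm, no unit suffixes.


translate([372, 436, 0]) cube([804, 218, 14]);
translate([372, 540, 14]) cube([804, 10, 375]);
translate([372, 436, 389]) cube([804, 218, 14]);


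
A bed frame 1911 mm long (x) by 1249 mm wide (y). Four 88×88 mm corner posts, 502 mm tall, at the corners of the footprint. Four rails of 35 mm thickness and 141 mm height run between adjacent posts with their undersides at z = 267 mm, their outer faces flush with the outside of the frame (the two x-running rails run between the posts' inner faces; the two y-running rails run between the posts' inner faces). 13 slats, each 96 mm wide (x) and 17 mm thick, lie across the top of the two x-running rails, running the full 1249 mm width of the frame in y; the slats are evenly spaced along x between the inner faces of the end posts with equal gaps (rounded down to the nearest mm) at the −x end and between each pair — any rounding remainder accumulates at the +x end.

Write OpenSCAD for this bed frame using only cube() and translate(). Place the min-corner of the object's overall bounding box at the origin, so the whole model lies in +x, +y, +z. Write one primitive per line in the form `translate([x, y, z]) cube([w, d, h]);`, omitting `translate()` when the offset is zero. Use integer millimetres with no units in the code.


cube([88, 88, 502]);
translate([0, 1161, 0]) cube([88, 88, 502]);
translate([1823, 0, 0]) cube([88, 88, 502]);
translate([1823, 1161, 0]) cube([88, 88, 502]);
translate([88, 0, 267]) cube([1735, 35, 141]);
translate([88, 1214, 267]) cube([1735, 35, 141]);
translate([0, 88, 267]) cube([35, 1073, 141]);
translate([1876, 88, 267]) cube([35, 1073, 141]);
translate([122, 0, 408]) cube([96, 1249, 17]);
translate([252, 0, 408]) cube([96, 1249, 17]);
translate([382, 0, 408]) cube([96, 1249, 17]);
translate([512, 0, 408]) cube([96, 1249, 17]);
translate([642, 0, 408]) cube([96, 1249, 17]);
translate([772, 0, 408]) cube([96, 1249, 17]);
translate([902, 0, 408]) cube([96, 1249, 17]);
translate([1032, 0, 408]) cube([96, 1249, 17]);
translate([1162, 0, 408]) cube([96, 1249, 17]);
translate([1292, 0, 408]) cube([96, 1249, 17]);
translate([1422, 0, 408]) cube([96, 1249, 17]);
translate([1552, 0, 408]) cube([96, 1249, 17]);
translate([1682, 0, 408]) cube([96, 1249, 17]);


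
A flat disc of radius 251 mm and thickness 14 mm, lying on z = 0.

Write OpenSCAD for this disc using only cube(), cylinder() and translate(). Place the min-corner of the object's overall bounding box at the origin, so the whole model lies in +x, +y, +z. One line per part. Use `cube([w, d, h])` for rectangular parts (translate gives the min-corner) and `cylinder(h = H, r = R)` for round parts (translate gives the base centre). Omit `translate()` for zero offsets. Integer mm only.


translate([251, 251, 0]) cylinder(h = 14, r = 251);


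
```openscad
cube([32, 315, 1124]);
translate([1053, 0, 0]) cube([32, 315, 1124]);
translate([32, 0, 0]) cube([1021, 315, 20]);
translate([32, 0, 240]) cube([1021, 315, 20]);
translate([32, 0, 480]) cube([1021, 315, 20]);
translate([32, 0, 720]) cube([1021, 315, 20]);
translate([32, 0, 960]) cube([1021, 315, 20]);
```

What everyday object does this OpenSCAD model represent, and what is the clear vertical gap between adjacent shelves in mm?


A bookshelf. The clear shelf gap is 220 mm.

Two tall side panels with 5 horizontal boards between them — a bookshelf. The first two shelf undersides are at z = 0 and z = 240; with shelf thickness 20, the clear gap is 240 − 0 − 20 = 220 mm.


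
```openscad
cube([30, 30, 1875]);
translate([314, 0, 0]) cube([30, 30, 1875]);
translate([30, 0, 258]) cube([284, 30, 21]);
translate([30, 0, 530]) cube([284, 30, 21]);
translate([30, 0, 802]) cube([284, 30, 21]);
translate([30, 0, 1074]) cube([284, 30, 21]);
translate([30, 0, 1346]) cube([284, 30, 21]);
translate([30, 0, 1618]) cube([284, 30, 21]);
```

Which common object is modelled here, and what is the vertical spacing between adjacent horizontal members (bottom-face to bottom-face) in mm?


A ladder. The rung spacing is 272 mm.

Two tall 30×30 posts with 6 short bars between them — a ladder. Adjacent rungs sit at z = 258 and z = 530, so the spacing is 530 − 258 = 272 mm.


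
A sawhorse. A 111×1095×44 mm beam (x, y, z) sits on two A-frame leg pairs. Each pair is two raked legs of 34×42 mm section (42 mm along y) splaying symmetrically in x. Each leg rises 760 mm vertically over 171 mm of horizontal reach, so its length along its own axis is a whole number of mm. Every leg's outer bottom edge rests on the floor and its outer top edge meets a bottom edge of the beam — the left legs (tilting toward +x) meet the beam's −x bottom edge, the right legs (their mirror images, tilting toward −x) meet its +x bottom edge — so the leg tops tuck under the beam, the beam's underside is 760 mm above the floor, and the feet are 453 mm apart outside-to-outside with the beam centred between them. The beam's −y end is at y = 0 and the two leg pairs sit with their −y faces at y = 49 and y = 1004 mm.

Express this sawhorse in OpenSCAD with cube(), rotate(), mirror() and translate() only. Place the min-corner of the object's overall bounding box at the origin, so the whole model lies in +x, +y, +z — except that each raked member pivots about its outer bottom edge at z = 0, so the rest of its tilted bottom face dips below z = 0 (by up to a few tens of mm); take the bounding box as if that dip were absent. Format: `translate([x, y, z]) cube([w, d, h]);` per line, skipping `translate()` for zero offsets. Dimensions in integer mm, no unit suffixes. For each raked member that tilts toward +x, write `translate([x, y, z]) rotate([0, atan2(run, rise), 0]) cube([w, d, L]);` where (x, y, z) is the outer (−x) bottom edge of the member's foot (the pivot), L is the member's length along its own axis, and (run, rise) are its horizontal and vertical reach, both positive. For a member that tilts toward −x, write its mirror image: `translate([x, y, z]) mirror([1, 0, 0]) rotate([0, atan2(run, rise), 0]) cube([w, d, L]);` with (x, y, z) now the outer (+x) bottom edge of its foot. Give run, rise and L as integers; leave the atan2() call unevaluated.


translate([171, 0, 760]) cube([111, 1095, 44]);
translate([0, 49, 0]) rotate([0, atan2(171, 760), 0]) cube([34, 42, 779]);
translate([453, 49, 0]) mirror([1, 0, 0]) rotate([0, atan2(171, 760), 0]) cube([34, 42, 779]);
translate([0, 1004, 0]) rotate([0, atan2(171, 760), 0]) cube([34, 42, 779]);
translate([453, 1004, 0]) mirror([1, 0, 0]) rotate([0, atan2(171, 760), 0]) cube([34, 42, 779]);


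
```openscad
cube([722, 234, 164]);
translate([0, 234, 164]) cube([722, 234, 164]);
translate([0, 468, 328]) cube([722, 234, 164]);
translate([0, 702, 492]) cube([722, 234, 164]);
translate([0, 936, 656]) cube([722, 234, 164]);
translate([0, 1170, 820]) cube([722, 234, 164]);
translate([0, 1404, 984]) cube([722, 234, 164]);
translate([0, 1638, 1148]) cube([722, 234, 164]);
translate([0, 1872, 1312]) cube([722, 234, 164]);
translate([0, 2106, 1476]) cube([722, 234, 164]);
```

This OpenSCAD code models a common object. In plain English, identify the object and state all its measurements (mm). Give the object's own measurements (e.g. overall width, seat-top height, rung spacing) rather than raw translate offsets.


A straight staircase of 10 solid steps. Each step is 722 mm wide (x), 234 mm deep (y, the going) and 164 mm tall (the rise). The first step rests on the floor; each subsequent step sits one going further in +y and one rise higher in +z, directly behind and above the previous step with no overlap.


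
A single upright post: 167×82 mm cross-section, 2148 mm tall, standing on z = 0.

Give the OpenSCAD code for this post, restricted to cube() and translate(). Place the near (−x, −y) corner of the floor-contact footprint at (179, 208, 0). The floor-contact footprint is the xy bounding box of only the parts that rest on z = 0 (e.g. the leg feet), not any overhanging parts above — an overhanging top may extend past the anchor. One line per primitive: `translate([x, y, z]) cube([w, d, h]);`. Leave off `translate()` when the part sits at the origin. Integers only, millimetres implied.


translate([179, 208, 0]) cube([167, 82, 2148]);


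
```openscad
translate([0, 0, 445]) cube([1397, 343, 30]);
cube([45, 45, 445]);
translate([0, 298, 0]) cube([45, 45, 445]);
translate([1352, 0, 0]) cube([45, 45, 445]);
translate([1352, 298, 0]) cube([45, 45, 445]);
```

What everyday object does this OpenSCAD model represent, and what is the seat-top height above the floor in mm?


A bench. The seat-top height is 475 mm.

A long slab on four corner posts — a bench. The slab sits at z = 445 with thickness 30, so the top is 445 + 30 = 475 mm.


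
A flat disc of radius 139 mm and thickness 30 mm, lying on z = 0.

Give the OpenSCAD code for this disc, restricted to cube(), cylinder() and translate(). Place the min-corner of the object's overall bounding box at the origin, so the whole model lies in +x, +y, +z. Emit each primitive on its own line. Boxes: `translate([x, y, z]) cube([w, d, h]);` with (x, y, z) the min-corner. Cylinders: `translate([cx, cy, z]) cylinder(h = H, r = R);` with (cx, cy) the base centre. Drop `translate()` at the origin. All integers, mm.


translate([139, 139, 0]) cylinder(h = 30, r = 139);


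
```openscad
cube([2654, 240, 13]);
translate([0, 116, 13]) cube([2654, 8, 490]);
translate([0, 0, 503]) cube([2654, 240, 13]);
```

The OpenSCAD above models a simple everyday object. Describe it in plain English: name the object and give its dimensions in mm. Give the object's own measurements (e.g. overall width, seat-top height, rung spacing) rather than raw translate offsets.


An I-beam lying along x, 2654 mm long. Overall section height 516 mm. Two flanges 240 mm wide (y) and 13 mm thick, one on the floor and one at the top; a web 8 mm thick runs between them, centred on the flange width.


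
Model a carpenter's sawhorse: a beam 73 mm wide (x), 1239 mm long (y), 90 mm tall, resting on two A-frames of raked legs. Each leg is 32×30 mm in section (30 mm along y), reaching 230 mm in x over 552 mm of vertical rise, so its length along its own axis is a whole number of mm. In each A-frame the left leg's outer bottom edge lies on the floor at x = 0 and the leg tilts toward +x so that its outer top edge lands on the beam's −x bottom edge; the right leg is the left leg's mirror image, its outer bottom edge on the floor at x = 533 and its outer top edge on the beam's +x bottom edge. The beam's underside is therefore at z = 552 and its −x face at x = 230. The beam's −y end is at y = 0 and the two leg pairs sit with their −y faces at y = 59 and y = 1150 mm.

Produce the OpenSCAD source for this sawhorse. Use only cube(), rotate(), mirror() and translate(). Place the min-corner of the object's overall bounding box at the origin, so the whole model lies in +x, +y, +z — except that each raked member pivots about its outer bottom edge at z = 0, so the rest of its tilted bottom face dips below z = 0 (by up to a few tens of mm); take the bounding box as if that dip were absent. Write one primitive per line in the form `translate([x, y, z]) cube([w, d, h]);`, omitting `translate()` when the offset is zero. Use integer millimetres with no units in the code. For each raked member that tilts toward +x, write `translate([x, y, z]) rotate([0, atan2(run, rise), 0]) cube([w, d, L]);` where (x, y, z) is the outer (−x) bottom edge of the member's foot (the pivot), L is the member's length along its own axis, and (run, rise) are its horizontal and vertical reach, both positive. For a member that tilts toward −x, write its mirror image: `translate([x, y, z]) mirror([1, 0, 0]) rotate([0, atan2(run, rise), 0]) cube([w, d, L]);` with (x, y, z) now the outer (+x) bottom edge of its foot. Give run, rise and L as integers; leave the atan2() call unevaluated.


translate([230, 0, 552]) cube([73, 1239, 90]);
translate([0, 59, 0]) rotate([0, atan2(230, 552), 0]) cube([32, 30, 598]);
translate([533, 59, 0]) mirror([1, 0, 0]) rotate([0, atan2(230, 552), 0]) cube([32, 30, 598]);
translate([0, 1150, 0]) rotate([0, atan2(230, 552), 0]) cube([32, 30, 598]);
translate([533, 1150, 0]) mirror([1, 0, 0]) rotate([0, atan2(230, 552), 0]) cube([32, 30, 598]);


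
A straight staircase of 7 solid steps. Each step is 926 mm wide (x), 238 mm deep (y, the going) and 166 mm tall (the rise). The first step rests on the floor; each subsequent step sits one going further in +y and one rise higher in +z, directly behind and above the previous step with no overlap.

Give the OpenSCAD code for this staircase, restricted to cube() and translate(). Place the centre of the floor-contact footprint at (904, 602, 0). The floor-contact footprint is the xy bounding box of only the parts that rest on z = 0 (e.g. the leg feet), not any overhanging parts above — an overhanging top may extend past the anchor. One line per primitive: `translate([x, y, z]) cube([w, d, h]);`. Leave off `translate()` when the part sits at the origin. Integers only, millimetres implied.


translate([441, 483, 0]) cube([926, 238, 166]);
translate([441, 721, 166]) cube([926, 238, 166]);
translate([441, 959, 332]) cube([926, 238, 166]);
translate([441, 1197, 498]) cube([926, 238, 166]);
translate([441, 1435, 664]) cube([926, 238, 166]);
translate([441, 1673, 830]) cube([926, 238, 166]);
translate([441, 1911, 996]) cube([926, 238, 166]);


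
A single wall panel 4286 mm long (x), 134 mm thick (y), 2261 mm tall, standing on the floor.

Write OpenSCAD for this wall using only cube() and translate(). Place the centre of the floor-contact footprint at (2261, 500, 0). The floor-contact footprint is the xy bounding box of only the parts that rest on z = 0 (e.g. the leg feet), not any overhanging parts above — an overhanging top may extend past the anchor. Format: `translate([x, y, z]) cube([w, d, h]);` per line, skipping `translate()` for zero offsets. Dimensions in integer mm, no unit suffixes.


translate([118, 433, 0]) cube([4286, 134, 2261]);


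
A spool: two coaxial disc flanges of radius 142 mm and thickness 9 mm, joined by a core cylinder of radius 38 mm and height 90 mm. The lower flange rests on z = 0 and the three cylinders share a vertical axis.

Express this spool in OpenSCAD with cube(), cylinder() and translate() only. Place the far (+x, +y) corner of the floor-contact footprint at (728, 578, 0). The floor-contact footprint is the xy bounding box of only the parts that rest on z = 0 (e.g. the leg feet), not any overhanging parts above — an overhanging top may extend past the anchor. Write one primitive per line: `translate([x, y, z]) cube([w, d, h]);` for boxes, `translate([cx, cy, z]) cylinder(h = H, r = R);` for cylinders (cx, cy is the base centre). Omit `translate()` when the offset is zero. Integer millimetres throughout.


translate([586, 436, 0]) cylinder(h = 9, r = 142);
translate([586, 436, 9]) cylinder(h = 90, r = 38);
translate([586, 436, 99]) cylinder(h = 9, r = 142);


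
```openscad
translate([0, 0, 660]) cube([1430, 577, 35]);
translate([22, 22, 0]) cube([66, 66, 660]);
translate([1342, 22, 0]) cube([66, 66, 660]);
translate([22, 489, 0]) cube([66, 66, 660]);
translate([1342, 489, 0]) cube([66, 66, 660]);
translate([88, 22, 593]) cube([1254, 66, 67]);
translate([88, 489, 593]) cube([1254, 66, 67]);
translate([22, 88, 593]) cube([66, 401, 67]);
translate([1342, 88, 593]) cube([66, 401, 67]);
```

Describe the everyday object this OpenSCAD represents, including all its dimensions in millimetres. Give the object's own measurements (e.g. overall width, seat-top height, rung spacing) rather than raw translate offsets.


A rectangular dining table. The top is 1430×577×35 mm with its upper surface at z = 695 mm. It stands on four 66×66 mm square legs, each inset 22 mm from the nearest pair of top edges, running from the floor to the underside of the top. Four apron rails, 66 mm thick and 67 mm tall, run between adjacent legs with their top edges flush with the underside of the top and their outer faces flush with the legs' outer faces.


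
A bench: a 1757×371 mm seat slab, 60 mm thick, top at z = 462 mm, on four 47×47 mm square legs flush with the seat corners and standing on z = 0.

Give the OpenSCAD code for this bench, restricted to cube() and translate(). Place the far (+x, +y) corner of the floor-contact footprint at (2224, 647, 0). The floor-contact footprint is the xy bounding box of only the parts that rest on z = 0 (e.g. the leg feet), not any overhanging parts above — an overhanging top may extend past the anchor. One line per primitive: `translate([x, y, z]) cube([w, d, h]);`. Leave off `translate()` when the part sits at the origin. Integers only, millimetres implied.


translate([467, 276, 402]) cube([1757, 371, 60]);
translate([467, 276, 0]) cube([47, 47, 402]);
translate([467, 600, 0]) cube([47, 47, 402]);
translate([2177, 276, 0]) cube([47, 47, 402]);
translate([2177, 600, 0]) cube([47, 47, 402]);


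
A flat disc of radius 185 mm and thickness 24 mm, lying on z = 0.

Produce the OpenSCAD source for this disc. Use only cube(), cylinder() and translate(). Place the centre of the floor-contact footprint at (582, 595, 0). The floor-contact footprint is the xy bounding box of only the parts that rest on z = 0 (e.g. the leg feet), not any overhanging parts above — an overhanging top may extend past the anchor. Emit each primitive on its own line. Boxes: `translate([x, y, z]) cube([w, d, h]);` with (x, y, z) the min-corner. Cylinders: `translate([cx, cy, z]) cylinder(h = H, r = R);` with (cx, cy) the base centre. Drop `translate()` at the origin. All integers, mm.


translate([582, 595, 0]) cylinder(h = 24, r = 185);


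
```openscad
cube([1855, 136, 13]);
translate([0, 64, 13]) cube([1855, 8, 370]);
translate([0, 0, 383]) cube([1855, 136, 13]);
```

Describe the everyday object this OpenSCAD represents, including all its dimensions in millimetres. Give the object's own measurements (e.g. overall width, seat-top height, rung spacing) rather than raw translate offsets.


An I-beam lying along x, 1855 mm long. Overall section height 396 mm. Two flanges 136 mm wide (y) and 13 mm thick, one on the floor and one at the top; a web 8 mm thick runs between them, centred on the flange width.


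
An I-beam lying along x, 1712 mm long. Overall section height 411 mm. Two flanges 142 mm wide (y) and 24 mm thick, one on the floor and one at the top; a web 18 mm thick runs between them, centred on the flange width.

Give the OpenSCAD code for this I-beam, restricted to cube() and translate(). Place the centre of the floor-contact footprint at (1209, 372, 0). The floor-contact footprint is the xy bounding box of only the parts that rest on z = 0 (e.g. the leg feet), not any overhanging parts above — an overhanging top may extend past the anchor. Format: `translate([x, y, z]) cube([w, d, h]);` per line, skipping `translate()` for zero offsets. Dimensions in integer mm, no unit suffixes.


translate([353, 301, 0]) cube([1712, 142, 24]);
translate([353, 363, 24]) cube([1712, 18, 363]);
translate([353, 301, 387]) cube([1712, 142, 24]);


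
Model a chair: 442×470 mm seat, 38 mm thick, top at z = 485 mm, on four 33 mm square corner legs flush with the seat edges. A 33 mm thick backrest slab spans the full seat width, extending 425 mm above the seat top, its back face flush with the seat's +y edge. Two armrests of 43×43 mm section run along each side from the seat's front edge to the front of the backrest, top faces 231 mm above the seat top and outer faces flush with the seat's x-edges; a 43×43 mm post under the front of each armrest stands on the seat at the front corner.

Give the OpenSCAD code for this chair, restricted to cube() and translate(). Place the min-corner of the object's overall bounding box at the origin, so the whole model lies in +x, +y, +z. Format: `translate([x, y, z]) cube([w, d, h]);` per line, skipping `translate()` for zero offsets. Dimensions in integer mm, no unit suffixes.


translate([0, 0, 447]) cube([442, 470, 38]);
cube([33, 33, 447]);
translate([409, 0, 0]) cube([33, 33, 447]);
translate([0, 437, 0]) cube([33, 33, 447]);
translate([409, 437, 0]) cube([33, 33, 447]);
translate([0, 437, 485]) cube([442, 33, 425]);
translate([0, 0, 673]) cube([43, 437, 43]);
translate([399, 0, 673]) cube([43, 437, 43]);
translate([0, 0, 485]) cube([43, 43, 188]);
translate([399, 0, 485]) cube([43, 43, 188]);


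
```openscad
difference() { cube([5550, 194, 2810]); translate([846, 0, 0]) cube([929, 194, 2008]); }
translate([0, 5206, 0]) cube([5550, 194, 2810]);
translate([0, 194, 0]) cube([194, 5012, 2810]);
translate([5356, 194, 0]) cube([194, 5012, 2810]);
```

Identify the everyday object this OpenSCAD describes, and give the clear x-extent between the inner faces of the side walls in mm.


A single room. The interior width is 5162 mm.

Four walls enclosing a rectangle with a door in the front wall — a room. Outside width 5550 minus two 194 mm walls gives 5162 mm.


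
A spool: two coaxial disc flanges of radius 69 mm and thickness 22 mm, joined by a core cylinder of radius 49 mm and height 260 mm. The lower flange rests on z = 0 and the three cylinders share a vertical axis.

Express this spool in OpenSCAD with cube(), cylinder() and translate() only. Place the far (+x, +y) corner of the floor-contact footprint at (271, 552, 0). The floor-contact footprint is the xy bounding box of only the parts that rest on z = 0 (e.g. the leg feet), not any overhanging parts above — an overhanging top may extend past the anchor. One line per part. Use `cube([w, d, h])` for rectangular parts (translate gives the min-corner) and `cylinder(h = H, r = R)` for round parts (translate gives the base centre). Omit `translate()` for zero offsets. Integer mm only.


translate([202, 483, 0]) cylinder(h = 22, r = 69);
translate([202, 483, 22]) cylinder(h = 260, r = 49);
translate([202, 483, 282]) cylinder(h = 22, r = 69);


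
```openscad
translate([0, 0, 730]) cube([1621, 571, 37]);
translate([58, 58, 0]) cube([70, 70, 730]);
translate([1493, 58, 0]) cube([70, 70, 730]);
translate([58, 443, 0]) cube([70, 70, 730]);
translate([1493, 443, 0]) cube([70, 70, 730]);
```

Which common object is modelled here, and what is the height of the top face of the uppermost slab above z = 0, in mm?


A table. The table height is 767 mm.

A 1621×571×37 slab sits at z = 730 on four 70 mm square posts — a table. The top surface is at 730 + 37 = 767 mm.


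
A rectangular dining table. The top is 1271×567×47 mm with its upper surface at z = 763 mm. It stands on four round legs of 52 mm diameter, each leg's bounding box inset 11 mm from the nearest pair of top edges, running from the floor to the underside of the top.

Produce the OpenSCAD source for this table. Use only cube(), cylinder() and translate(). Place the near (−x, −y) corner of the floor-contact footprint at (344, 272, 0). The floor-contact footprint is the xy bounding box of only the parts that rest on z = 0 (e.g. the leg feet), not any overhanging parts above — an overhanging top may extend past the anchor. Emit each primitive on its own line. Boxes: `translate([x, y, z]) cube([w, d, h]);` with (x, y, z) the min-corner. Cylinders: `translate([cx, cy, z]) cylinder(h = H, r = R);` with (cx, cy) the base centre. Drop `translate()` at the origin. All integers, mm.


translate([333, 261, 716]) cube([1271, 567, 47]);
translate([370, 298, 0]) cylinder(h = 716, r = 26);
translate([1567, 298, 0]) cylinder(h = 716, r = 26);
translate([370, 791, 0]) cylinder(h = 716, r = 26);
translate([1567, 791, 0]) cylinder(h = 716, r = 26);


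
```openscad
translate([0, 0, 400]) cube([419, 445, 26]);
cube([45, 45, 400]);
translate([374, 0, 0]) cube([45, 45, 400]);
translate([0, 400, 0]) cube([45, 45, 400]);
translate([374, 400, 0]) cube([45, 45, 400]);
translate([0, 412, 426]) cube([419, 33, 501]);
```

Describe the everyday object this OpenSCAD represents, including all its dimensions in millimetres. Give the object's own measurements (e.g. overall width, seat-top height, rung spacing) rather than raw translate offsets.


A chair. The seat is a 419×445×26 mm slab with its top at z = 426 mm, on four 45×45 mm corner legs (flush with the seat edges, standing on z = 0). A flat backrest 33 mm thick, 501 mm tall, spans the full seat width and rises from the seat top along its +y edge, rear face flush with the rear of the seat.


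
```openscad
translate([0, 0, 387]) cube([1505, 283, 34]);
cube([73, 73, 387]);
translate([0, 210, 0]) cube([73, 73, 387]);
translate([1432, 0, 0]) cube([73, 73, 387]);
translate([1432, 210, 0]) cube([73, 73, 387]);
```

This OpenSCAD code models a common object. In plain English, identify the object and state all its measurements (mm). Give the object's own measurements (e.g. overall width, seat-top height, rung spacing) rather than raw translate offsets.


A long wooden bench with a 1505 mm (x) × 283 mm (y) seat, 34 mm thick, its top surface 421 mm above the floor. Four 73 mm square legs at the seat corners, flush with the edges, run from z = 0 to the seat underside.


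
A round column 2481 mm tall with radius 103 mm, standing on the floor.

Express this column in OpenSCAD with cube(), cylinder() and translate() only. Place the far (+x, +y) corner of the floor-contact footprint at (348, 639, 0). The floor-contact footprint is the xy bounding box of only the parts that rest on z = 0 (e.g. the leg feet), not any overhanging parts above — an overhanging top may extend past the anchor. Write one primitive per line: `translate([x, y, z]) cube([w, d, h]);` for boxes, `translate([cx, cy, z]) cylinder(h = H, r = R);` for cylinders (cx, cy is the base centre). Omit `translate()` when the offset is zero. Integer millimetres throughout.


translate([245, 536, 0]) cylinder(h = 2481, r = 103);
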